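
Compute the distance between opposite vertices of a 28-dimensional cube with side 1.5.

Diagonal = √28 · 1.5 ≈ 7.93725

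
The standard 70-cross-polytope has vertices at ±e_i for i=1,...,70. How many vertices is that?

An n-cross-polytope has 2n vertices; here n = 70, giving 140.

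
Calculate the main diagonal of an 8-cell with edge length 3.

||(3,3,...,3)|| = √(4)·3 = 6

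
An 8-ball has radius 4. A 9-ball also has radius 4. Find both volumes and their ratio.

V_8(4) ≈ 265992. V_9(4) ≈ 864684. Ratio V_8/V_9 ≈ 0.3076.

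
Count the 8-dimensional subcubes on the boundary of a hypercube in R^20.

Number of 8-faces = C(20,8) · 2^(20-8) = 125970 · 4096 = 515973120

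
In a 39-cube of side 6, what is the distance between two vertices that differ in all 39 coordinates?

d = √(6² + 6² + ... + 6²) [39 terms] = √(39·6²) = 6√39 ≈ 37.47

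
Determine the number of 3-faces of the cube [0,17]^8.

An n-cube has C(n,k)·2^(n-k) k-faces. Here C(8,3)·2^5 = 56·32 = 1792.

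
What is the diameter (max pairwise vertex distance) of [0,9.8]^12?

The space diagonal of an n-cube of side s is s√n. Here 9.8·√12 ≈ 33.9482.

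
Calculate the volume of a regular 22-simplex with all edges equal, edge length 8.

Volume = 8^22 · √(23/2^22) / 22! ≈ 0.000153726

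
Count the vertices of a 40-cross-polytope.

An n-cross-polytope has 2n vertices; here n = 40, giving 80.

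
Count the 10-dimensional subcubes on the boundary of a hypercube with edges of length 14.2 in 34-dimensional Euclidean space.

Number of 10-faces = C(34,10) · 2^(34-10) = 131128140 · 16777216 = 2199965128458240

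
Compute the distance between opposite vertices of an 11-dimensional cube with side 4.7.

The space diagonal of an n-cube of side s is s√n. Here 4.7·√11 ≈ 15.5881.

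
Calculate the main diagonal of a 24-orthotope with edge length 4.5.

The space diagonal of an n-cube of side s is s√n. Here 4.5·√24 ≈ 22.0454.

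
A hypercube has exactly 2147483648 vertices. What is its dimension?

n = log_2(2147483648) = 31.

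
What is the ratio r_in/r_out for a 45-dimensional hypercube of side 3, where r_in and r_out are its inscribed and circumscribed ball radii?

r_in = 3/2 (half the side); r_out = 3√45/2 (half the diagonal). Ratio = 1/√45 ≈ 0.149071.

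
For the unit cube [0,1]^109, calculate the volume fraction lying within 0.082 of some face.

1 - (1 - 2·0.082)^109 = 1 - 0.836^109 ≈ 0.9999999967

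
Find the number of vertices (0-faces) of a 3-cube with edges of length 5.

Number of 0-faces = C(3,0) · 2^(3-0) = 1 · 8 = 8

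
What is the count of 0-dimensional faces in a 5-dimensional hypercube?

Choose 0 of 5 axes to span the face (C(5,0) = 1 way), then fix each of the remaining 5 coordinates at one of its two extreme values (2^5 = 32 ways): 1·32 = 32.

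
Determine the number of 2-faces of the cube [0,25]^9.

f_2(9-cube) = (9 choose 2) · 2^7 = 4608.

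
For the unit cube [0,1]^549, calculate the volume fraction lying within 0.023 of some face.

The inner cube has side 1-2·0.023 = 0.954 and volume (0.954)^549 ≈ 5.916e-12, so the shell holds 1 - 5.916e-12 of the volume.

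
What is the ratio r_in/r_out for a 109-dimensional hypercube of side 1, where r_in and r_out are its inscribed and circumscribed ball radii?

Ratio = (s/2)/(s√109/2) = 109^(-1/2) ≈ 0.0957826.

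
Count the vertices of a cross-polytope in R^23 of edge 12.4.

The 23-dimensional cross-polytope has 2n = 2·23 = 46 vertices.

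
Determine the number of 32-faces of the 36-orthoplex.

Number of 32-faces = 2^(32+1) · C(36,32+1) = 8589934592 · 7140 = 61332132986880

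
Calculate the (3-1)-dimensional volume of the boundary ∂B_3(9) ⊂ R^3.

S = n·V_n(r)/r = 3·V_3(9)/9 (volume-to-surface relation), giving 4πr² = 4π·(9)² ≈ 1017.88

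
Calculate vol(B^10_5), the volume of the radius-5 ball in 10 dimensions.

V = 1953125·π^5/24 ≈ 2.49039e+07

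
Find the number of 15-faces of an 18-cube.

f_15(18-cube) = (18 choose 15) · 2^3 = 6528.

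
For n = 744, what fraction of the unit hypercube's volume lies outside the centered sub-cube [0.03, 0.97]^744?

The inner cube has side 1-2·0.03 = 0.94 and volume (0.94)^744 ≈ 1.017e-20, so the shell holds 1 - 1.017e-20 of the volume.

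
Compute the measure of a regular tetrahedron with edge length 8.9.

Volume = (√2/12) · 8.9³ = 83.0814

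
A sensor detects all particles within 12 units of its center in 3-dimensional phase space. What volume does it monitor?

Volume = π^{3/2}·(12)^3/Γ(5/2) = 2304·π ≈ 7238.23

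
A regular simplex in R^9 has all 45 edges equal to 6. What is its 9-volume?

For a regular n-simplex with edge a, V = (a^n / n!)·√((n+1)/2^n). With a=6, n=9: V ≈ 3.88118.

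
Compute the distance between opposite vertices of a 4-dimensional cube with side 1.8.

d = √(1.8² + 1.8² + ... + 1.8²) [4 terms] = √(4·1.8²) = 1.8√4 = 3.6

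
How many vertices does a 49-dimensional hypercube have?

Each vertex is a binary string of length 49, so there are 2^49 = 562949953421312.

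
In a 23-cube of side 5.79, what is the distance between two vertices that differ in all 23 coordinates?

The space diagonal of an n-cube of side s is s√n. Here 5.79·√23 ≈ 27.7679.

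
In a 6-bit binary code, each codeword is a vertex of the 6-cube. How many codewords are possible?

The 6-cube has 2^6 = 64 vertices.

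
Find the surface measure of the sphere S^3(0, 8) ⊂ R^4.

The surface area of an n-ball is 2π^(n/2) r^(n-1) / Γ(n/2). For n=4, r=8: 1024·π^2 ≈ 10106.5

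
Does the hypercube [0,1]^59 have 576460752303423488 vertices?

True. The 59-cube has 2^59 = 576460752303423488 vertices.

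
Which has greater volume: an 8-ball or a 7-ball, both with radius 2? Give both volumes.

V_8(2) ≈ 1039.03. V_7(2) ≈ 604.77. The 8-ball is larger.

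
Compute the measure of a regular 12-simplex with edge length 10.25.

For a regular n-simplex with edge a, V = (a^n / n!)·√((n+1)/2^n). With a=10.25, n=12: V ≈ 158.176.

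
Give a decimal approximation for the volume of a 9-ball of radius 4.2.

The n-ball volume is π^(n/2)·r^n/Γ(n/2+1). With n=9, r=4.2: V ≈ 1.34141e+06.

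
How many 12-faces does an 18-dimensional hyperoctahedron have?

f_12(18-orthoplex) = 2^13 · (18 choose 13) = 70189056.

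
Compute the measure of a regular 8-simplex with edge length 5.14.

V = (5.14^8 / 8!) · √((8+1) / 2^8) ≈ 2.26561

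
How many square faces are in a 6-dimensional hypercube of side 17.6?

Number of 2-faces = C(6,2) · 2^(6-2) = 15 · 16 = 240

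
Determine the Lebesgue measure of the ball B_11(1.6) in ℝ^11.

Volume = π^{11/2}·(1.6)^11/Γ(13/2) ≈ 331.455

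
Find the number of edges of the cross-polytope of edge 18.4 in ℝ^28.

f_1(28-orthoplex) = 2^2 · (28 choose 2) = 1512.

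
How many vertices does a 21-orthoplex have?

An n-cross-polytope has 2^(k+1)·C(n,k+1) k-faces. Here 2^1·C(21,1) = 2·21 = 42.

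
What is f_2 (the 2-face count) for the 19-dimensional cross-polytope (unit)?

f_2(19-orthoplex) = 2^3 · (19 choose 3) = 7752.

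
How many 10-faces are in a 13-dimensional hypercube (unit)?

Number of 10-faces = C(13,10) · 2^(13-10) = 286 · 8 = 2288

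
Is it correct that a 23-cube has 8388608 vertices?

True. The 23-cube has 2^23 = 8388608 vertices.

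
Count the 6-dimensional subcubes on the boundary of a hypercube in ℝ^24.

An n-cube has C(n,k)·2^(n-k) k-faces. Here C(24,6)·2^18 = 134596·262144 = 35283533824.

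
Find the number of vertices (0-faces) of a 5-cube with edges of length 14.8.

Choose 0 of 5 axes to span the face (C(5,0) = 1 way), then fix each of the remaining 5 coordinates at one of its two extreme values (2^5 = 32 ways): 1·32 = 32.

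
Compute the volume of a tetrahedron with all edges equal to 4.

Volume = (√2/12) · 4³ = 7.54247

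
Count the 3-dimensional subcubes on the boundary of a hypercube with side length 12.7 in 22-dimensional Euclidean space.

f_3(22-cube) = (22 choose 3) · 2^19 = 807403520.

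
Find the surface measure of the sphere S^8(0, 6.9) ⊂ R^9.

|∂B_9(6.9)| ≈ 1.52529e+08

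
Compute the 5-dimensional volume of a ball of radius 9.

V_5(9) = π^(5/2) · (9)^5 / Γ(5/2 + 1) = 157464·π^2/5 ≈ 310821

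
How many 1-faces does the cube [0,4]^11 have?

Number of 1-faces = C(11,1)·2^(11-1) = 11·1024 = 11264.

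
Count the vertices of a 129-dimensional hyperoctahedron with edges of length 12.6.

The 129-dimensional cross-polytope has 2n = 2·129 = 258 vertices.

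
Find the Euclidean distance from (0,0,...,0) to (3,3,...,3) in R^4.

||(3,3,...,3)|| = √(4)·3 = 6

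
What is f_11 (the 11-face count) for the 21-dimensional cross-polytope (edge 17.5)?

f_11(21-orthoplex) = 2^12 · (21 choose 12) = 1203937280.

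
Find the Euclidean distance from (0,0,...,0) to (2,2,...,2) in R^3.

The space diagonal of an n-cube of side s is s√n. Here 2·√3 ≈ 3.4641.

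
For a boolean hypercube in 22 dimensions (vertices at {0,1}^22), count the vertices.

An n-cube has 2^n vertices; for n = 22 that is 2^22 = 4194304.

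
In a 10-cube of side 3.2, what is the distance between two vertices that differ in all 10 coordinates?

The space diagonal of an n-cube of side s is s√n. Here 3.2·√10 ≈ 10.1193.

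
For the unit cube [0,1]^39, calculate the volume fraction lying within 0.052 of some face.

1 - (1 - 2·0.052)^39 = 1 - 0.896^39 ≈ 0.986196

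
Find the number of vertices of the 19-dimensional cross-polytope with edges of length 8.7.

The vertices are ±e_1, ..., ±e_19, so there are 2·19 = 38.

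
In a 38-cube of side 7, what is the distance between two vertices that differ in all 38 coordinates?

||(7,7,...,7)|| = √(38)·7 ≈ 43.1509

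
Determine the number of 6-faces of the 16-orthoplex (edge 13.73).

An n-cross-polytope has 2^(k+1)·C(n,k+1) k-faces. Here 2^7·C(16,7) = 128·11440 = 1464320.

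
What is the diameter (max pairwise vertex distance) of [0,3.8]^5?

||(3.8,3.8,...,3.8)|| = √(5)·3.8 ≈ 8.49706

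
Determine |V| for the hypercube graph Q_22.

Each vertex is a binary string of length 22, so there are 2^22 = 4194304.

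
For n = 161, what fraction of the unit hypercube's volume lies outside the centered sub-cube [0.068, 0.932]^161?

1 - (1 - 2·0.068)^161 = 1 - 0.864^161 ≈ 1 - 6.008e-11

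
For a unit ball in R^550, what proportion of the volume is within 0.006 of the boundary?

Shell fraction = 1 - (1-0.006)^550 ≈ 0.963482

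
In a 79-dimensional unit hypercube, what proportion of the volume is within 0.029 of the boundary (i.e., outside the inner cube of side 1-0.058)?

1 - (1 - 2·0.029)^79 = 1 - 0.942^79 ≈ 0.991087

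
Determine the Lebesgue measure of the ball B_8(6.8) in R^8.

V_8(6.8) = π^(8/2) · (6.8)^8 / Γ(8/2 + 1) ≈ 1.85549e+07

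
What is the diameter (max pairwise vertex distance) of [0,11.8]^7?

d = √(11.8² + 11.8² + ... + 11.8²) [7 terms] = √(7·11.8²) = 11.8√7 ≈ 31.2199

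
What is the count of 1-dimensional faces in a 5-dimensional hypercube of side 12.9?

Choose 1 of 5 axes to span the face (C(5,1) = 5 ways), then fix each of the remaining 4 coordinates at one of its two extreme values (2^4 = 16 ways): 5·16 = 80.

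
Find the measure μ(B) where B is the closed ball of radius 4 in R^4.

V_4(4) = π^(4/2) · (4)^4 / Γ(4/2 + 1) = 128·π^2 ≈ 1263.31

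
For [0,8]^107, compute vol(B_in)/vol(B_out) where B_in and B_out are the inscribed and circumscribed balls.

V_in / V_out = (r_in/r_out)^107 = (1/√107)^107 = 107^(-107/2) ≈ 2.67897e-109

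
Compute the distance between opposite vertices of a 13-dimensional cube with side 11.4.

||(11.4,11.4,...,11.4)|| = √(13)·11.4 ≈ 41.1033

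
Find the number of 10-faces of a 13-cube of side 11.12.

Number of 10-faces = C(13,10) · 2^(13-10) = 286 · 8 = 2288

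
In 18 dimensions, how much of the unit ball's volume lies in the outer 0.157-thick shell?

1 - (1-0.157)^18 ≈ 0.953773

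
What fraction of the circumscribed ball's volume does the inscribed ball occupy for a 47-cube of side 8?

Volume scales as r^n, and r_in/r_out = 1/√47, giving (1/√47)^47 ≈ 5.07809e-40.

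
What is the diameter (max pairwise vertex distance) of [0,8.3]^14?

d = √(8.3² + 8.3² + ... + 8.3²) [14 terms] = √(14·8.3²) = 8.3√14 ≈ 31.0558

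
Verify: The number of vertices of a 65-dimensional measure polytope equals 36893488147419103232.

True. The 65-cube has 2^65 = 36893488147419103232 vertices.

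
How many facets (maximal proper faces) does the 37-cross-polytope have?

f_36(37-orthoplex) = 2^37 · (37 choose 37) = 137438953472.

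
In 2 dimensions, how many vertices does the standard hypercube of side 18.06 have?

The 2-cube has 2^2 = 4 vertices.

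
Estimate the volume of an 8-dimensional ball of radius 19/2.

Volume = π^{8/2}·(19/2)^8/Γ(5) = 16983563041·π^4/6144 ≈ 2.69263e+08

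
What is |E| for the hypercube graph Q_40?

Each of the 2^40 = 1099511627776 vertices has degree 40; total edges = 40·2^40/2 = 21990232555520.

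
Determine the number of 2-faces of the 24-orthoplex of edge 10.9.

Number of 2-faces = 2^(2+1) · C(24,2+1) = 8 · 2024 = 16192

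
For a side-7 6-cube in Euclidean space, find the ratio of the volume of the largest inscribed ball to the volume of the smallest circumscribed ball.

The radii are 7/2 and 7√6/2, so the volume ratio is (1/√6)^6 = 6^{-6/2} ≈ 0.00462963.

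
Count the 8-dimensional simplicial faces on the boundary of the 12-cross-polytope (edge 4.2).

Number of 8-faces = 2^(8+1) · C(12,8+1) = 512 · 220 = 112640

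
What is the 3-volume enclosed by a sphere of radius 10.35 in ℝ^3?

Volume = π^{3/2}·(10.35)^3/Γ(5/2) ≈ 4644.19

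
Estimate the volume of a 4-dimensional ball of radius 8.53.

V_4(8.53) = π^(4/2) · (8.53)^4 / Γ(4/2 + 1) ≈ 26125.6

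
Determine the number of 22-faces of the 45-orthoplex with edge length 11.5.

f_22(45-orthoplex) = 2^23 · (45 choose 23) = 34533511434495590400.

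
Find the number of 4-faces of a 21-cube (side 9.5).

Choose 4 of 21 axes to span the face (C(21,4) = 5985 ways), then fix each of the remaining 17 coordinates at one of its two extreme values (2^17 = 131072 ways): 5985·131072 = 784465920.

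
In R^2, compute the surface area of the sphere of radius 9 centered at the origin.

The surface area of an n-ball is 2π^(n/2) r^(n-1) / Γ(n/2). For n=2, r=9: 2πr = 2π·9 ≈ 56.5487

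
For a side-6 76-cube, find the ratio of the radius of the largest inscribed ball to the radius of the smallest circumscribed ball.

r_in = 6/2 (half the side); r_out = 6√76/2 (half the diagonal). Ratio = 1/√76 ≈ 0.114708.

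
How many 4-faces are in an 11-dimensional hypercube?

Choose 4 of 11 axes to span the face (C(11,4) = 330 ways), then fix each of the remaining 7 coordinates at one of its two extreme values (2^7 = 128 ways): 330·128 = 42240.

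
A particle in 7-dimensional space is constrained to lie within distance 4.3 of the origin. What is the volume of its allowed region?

V_7(4.3) = π^(7/2) · (4.3)^7 / Γ(7/2 + 1) ≈ 128428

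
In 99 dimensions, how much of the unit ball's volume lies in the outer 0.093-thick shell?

1 - (1-0.093)^99 ≈ 0.999936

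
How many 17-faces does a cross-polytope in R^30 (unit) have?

Each 17-face is the convex hull of 18 vertices, one chosen as ±e_i from each of 18 distinct axes: 2^18·C(30,18) = 22673679974400.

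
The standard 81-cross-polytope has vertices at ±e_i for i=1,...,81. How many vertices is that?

An n-cross-polytope has 2n vertices; here n = 81, giving 162.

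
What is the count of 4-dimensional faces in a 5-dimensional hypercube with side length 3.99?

Choose 4 of 5 axes to span the face (C(5,4) = 5 ways), then fix each of the remaining 1 coordinate at one of its two extreme values (2^1 = 2 ways): 5·2 = 10.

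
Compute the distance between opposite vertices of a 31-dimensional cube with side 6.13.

||(6.13,6.13,...,6.13)|| = √(31)·6.13 ≈ 34.1304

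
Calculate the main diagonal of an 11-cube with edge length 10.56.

Diagonal = √11 · 10.56 ≈ 35.0236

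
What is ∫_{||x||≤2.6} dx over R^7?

V_7(2.6) = π^(7/2) · (2.6)^7 / Γ(7/2 + 1) ≈ 3794.84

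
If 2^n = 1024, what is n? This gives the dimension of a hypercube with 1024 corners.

The n-cube has 2^n vertices, and 1024 = 2^10, so n = 10.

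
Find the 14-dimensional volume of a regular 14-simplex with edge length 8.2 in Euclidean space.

V_14 = √(15) · 8.2^14 / (14! · 2^(14/2)) ≈ 2.15686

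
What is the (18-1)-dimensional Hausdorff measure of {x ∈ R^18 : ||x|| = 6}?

|∂B_18(6)| = 29386561536·π^9/35 ≈ 2.50282e+13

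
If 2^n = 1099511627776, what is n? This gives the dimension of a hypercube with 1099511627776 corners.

Since 2^n = 1099511627776, we have n = 40.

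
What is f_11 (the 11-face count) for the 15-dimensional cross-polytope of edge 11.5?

Number of 11-faces = 2^(11+1) · C(15,11+1) = 4096 · 455 = 1863680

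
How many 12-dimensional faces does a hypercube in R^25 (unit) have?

f_12(25-cube) = (25 choose 12) · 2^13 = 42600857600.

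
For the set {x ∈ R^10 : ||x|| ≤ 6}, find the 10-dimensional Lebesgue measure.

V = 2519424·π^5/5 ≈ 1.54199e+08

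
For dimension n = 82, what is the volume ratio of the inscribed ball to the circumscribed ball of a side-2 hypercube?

Volume scales as r^n, and r_in/r_out = 1/√82, giving (1/√82)^82 ≈ 3.4169e-79.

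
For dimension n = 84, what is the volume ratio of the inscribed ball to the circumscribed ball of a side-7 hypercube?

V_in/V_out = n^(-n/2) = 84^(-84/2) ≈ 1.5145e-81.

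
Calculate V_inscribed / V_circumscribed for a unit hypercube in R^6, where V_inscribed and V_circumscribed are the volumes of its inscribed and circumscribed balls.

V_in/V_out = n^(-n/2) = 6^(-6/2) ≈ 0.00462963.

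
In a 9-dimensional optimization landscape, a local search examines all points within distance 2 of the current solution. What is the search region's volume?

V = 16384·π^4/945 ≈ 1688.84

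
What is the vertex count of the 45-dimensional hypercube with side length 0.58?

Each vertex is a binary string of length 45, so there are 2^45 = 35184372088832.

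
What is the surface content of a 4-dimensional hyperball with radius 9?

|∂B_4(9)| = 1458·π^2 ≈ 14389.9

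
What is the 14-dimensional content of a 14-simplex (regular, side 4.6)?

V_14 = √(15) · 4.6^14 / (14! · 2^(14/2)) ≈ 0.00065923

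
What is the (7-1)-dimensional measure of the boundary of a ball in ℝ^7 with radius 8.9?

S_7(8.9) = 2·π^(7/2)·(8.9)^6 / Γ(7/2) ≈ 1.64368e+07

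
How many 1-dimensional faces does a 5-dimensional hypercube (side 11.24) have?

An n-cube has C(n,k)·2^(n-k) k-faces. Here C(5,1)·2^4 = 5·16 = 80.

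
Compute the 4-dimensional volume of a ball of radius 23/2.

V_4(23/2) = π^(4/2) · (23/2)^4 / Γ(4/2 + 1) = 279841·π^2/32 ≈ 86310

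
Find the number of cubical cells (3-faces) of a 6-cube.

An n-cube has C(n,k)·2^(n-k) k-faces. Here C(6,3)·2^3 = 20·8 = 160.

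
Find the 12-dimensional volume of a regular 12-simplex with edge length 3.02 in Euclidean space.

Volume = 3.02^12 · √(13/2^12) / 12! ≈ 6.76921e-05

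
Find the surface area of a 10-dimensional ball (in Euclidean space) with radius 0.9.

S_10(0.9) = 2·π^(10/2)·(0.9)^9 / Γ(10/2) ≈ 9.87986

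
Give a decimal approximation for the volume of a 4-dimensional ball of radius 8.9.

V_4(8.9) = π^(4/2) · (8.9)^4 / Γ(4/2 + 1) ≈ 30962.1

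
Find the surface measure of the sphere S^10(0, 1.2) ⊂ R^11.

S_11(1.2) = 2·π^(11/2)·(1.2)^10 / Γ(11/2) ≈ 128.325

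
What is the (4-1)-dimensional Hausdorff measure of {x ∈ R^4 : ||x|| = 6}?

S_4(6) = 2·π^(4/2)·(6)^3 / Γ(4/2) = 432·π^2 ≈ 4263.67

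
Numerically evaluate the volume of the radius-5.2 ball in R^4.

Volume = π^{4/2}·(5.2)^4/Γ(3) ≈ 3608.14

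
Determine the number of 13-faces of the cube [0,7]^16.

Number of 13-faces = C(16,13) · 2^(16-13) = 560 · 8 = 4480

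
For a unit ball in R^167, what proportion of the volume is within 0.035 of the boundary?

Shell fraction = 1 - (1-0.035)^167 ≈ 0.997393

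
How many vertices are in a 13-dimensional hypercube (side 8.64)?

Number of 0-faces = C(13,0) · 2^(13-0) = 1 · 8192 = 8192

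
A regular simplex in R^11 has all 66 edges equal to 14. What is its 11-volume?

For a regular n-simplex with edge a, V = (a^n / n!)·√((n+1)/2^n). With a=14, n=11: V ≈ 7765.66.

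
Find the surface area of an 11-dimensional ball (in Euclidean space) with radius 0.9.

S_11(0.9) = 2·π^(11/2)·(0.9)^10 / Γ(11/2) ≈ 7.22641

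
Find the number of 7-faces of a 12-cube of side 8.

An n-cube has C(n,k)·2^(n-k) k-faces. Here C(12,7)·2^5 = 792·32 = 25344.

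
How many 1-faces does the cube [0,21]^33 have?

The 33-cube has n·2^(n-1) = 33·2^32 = 33·4294967296 = 141733920768 edges.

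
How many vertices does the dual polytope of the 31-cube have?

The 31-dimensional cross-polytope has 2n = 2·31 = 62 vertices.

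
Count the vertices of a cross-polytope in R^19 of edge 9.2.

An n-cross-polytope has 2n vertices; here n = 19, giving 38.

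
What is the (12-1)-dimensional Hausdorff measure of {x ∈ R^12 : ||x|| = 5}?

S_12(5) = 2·π^(12/2)·(5)^11 / Γ(12/2) = 9765625·π^6/12 ≈ 7.82381e+08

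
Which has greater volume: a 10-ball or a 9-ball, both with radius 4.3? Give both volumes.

V_10(4.3) ≈ 5.51128e+06. V_9(4.3) ≈ 1.65781e+06. The 10-ball is larger.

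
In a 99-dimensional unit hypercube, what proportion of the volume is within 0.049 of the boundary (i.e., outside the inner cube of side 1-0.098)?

1 - (1 - 2·0.049)^99 = 1 - 0.902^99 ≈ 0.999963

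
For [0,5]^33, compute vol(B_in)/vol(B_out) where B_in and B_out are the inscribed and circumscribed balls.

V_in / V_out = (r_in/r_out)^33 = (1/√33)^33 = 33^(-33/2) ≈ 8.80076e-26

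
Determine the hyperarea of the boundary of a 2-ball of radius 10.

|∂B_2(10)| = 2πr = 2π·10 ≈ 62.8319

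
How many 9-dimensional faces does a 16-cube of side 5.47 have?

Choose 9 of 16 axes to span the face (C(16,9) = 11440 ways), then fix each of the remaining 7 coordinates at one of its two extreme values (2^7 = 128 ways): 11440·128 = 1464320.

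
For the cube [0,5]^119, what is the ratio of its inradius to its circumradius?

r_in = 5/2 (half the side); r_out = 5√119/2 (half the diagonal). Ratio = 1/√119 ≈ 0.0916698.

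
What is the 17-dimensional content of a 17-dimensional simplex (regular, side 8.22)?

For a regular n-simplex with edge a, V = (a^n / n!)·√((n+1)/2^n). With a=8.22, n=17: V ≈ 0.117661.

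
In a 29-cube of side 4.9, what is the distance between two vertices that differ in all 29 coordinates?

Diagonal = √29 · 4.9 ≈ 26.3873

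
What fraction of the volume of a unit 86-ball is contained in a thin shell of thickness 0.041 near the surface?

V(inner)/V(outer) = ((1-0.041)/1)^86 ≈ 0.02731, so the shell fraction is 0.972685.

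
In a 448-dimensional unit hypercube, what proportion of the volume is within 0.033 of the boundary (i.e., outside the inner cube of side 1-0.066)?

Shell fraction = 1 - (1-0.066)^448 ≈ 1 - 5.193e-14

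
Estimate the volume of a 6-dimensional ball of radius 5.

V = 15625·π^3/6 ≈ 80745.5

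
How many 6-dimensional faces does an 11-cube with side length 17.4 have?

Choose 6 of 11 axes to span the face (C(11,6) = 462 ways), then fix each of the remaining 5 coordinates at one of its two extreme values (2^5 = 32 ways): 462·32 = 14784.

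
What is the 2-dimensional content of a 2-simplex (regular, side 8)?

Area = (√3/4) · 8² = 27.7128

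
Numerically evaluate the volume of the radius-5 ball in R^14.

Volume = π^{14/2}·(5)^14/Γ(8) = 1220703125·π^7/1008 ≈ 3.65762e+09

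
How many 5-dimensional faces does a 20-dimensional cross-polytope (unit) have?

An n-cross-polytope has 2^(k+1)·C(n,k+1) k-faces. Here 2^6·C(20,6) = 64·38760 = 2480640.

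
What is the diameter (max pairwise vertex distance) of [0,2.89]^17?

d = √(2.89² + 2.89² + ... + 2.89²) [17 terms] = √(17·2.89²) = 2.89√17 ≈ 11.9158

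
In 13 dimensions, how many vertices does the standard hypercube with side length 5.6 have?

The 13-cube has 2^13 = 8192 vertices.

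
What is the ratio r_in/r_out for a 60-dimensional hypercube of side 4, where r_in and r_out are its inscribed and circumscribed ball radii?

r_in / r_out = (4/2) / (4√60/2) = 1/√60 ≈ 0.129099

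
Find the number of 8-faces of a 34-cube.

An n-cube has C(n,k)·2^(n-k) k-faces. Here C(34,8)·2^26 = 18156204·67108864 = 1218442224992256.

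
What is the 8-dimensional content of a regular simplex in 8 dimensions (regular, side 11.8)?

For a regular n-simplex with edge a, V = (a^n / n!)·√((n+1)/2^n). With a=11.8, n=8: V ≈ 1747.98.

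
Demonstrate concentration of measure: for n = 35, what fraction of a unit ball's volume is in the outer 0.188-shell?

1 - (1-0.188)^35 ≈ 0.999317 ≈ 99.93%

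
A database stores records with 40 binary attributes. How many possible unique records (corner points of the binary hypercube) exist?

Each vertex is a binary string of length 40, so there are 2^40 = 1099511627776.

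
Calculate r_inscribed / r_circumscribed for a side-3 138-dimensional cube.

Ratio = (s/2)/(s√138/2) = 138^(-1/2) ≈ 0.0851257.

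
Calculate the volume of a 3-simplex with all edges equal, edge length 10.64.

Volume = (√2/12) · 10.64³ = 141.958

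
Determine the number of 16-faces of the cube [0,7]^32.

f_16(32-cube) = (32 choose 16) · 2^16 = 39392404439040.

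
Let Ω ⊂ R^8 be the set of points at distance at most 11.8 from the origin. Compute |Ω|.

V_8(11.8) = π^(8/2) · (11.8)^8 / Γ(8/2 + 1) ≈ 1.52561e+09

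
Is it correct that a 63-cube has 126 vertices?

False. The 63-cube has 2^63 = 9223372036854775808 vertices.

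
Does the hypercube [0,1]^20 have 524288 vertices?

False. The 20-cube has 2^20 = 1048576 vertices.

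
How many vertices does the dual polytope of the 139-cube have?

The 139-dimensional cross-polytope has 2n = 2·139 = 278 vertices.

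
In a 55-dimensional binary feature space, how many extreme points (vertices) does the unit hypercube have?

Each vertex is a binary string of length 55, so there are 2^55 = 36028797018963968.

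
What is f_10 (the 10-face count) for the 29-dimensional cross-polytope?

Each 10-face is the convex hull of 11 vertices, one chosen as ±e_i from each of 11 distinct axes: 2^11·C(29,11) = 70855249920.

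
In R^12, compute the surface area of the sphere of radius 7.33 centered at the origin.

|∂B_12(7.33)| ≈ 5.25886e+10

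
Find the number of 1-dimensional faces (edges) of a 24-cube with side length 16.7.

Each of the 2^24 = 16777216 vertices has degree 24; total edges = 24·2^24/2 = 201326592.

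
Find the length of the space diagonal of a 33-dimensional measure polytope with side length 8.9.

||(8.9,8.9,...,8.9)|| = √(33)·8.9 ≈ 51.1266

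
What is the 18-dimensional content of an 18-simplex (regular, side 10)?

V_18 = √(19) · 10^18 / (18! · 2^(18/2)) ≈ 1.32974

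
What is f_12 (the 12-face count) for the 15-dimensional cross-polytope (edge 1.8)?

Each 12-face is the convex hull of 13 vertices, one chosen as ±e_i from each of 13 distinct axes: 2^13·C(15,13) = 860160.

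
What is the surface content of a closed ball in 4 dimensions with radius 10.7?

|∂B_4(10.7)| ≈ 24181.4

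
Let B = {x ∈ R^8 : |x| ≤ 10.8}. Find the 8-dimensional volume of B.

The n-ball volume is π^(n/2)·r^n/Γ(n/2+1). With n=8, r=10.8: V ≈ 7.51239e+08.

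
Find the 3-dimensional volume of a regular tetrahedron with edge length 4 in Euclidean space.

Volume = (√2/12) · 4³ = 7.54247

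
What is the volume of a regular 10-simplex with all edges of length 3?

V_10 = √(11) · 3^10 / (10! · 2^(10/2)) ≈ 0.00168654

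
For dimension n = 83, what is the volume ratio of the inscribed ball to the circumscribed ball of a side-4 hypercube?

The radii are 4/2 and 4√83/2, so the volume ratio is (1/√83)^83 = 83^{-83/2} ≈ 2.2817e-80.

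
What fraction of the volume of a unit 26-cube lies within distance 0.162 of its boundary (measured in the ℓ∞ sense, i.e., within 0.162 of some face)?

The inner cube has side 1-2·0.162 = 0.676 and volume (0.676)^26 ≈ 3.79e-05, so the shell holds 0.999962 of the volume.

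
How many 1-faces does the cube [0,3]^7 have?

An n-cube has n·2^(n-1) edges. With n = 7: 7·64 = 448.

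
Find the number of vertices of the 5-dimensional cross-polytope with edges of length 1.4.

Number of vertices = 2n = 10.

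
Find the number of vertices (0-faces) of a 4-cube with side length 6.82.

f_0(4-cube) = (4 choose 0) · 2^4 = 16.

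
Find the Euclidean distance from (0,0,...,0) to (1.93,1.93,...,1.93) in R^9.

||(1.93,1.93,...,1.93)|| = √(9)·1.93 = 5.79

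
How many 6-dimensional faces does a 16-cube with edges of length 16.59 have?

Number of 6-faces = C(16,6) · 2^(16-6) = 8008 · 1024 = 8200192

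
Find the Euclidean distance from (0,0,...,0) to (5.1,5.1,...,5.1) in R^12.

The space diagonal of an n-cube of side s is s√n. Here 5.1·√12 ≈ 17.6669.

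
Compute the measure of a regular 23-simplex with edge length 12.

Volume = 12^23 · √(24/2^23) / 23! ≈ 0.433446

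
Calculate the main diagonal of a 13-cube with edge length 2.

Diagonal = √13 · 2 ≈ 7.2111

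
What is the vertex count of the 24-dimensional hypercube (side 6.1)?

The 24-cube has 2^24 = 16777216 vertices.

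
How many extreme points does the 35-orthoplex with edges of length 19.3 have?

An n-cross-polytope has 2n vertices; here n = 35, giving 70.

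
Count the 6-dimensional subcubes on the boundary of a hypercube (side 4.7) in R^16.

f_6(16-cube) = (16 choose 6) · 2^10 = 8200192.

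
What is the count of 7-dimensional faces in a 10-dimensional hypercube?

Number of 7-faces = C(10,7) · 2^(10-7) = 120 · 8 = 960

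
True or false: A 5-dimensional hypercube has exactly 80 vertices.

False. The 5-cube has 2^5 = 32 vertices.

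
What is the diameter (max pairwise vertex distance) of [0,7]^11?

The space diagonal of an n-cube of side s is s√n. Here 7·√11 ≈ 23.2164.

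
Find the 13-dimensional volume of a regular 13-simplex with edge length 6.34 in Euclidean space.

For a regular n-simplex with edge a, V = (a^n / n!)·√((n+1)/2^n). With a=6.34, n=13: V ≈ 0.177521.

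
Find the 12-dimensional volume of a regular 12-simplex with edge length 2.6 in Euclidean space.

V = (2.6^12 / 12!) · √((12+1) / 2^12) ≈ 1.12237e-05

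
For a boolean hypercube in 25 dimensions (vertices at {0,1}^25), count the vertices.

Number of vertices = 2^25 = 33554432.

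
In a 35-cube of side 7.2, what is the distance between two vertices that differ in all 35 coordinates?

Diagonal = √35 · 7.2 ≈ 42.5958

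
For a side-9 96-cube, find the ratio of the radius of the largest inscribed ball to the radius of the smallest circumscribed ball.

r_in / r_out = (9/2) / (9√96/2) = 1/√96 ≈ 0.102062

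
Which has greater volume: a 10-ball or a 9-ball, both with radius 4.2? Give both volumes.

V_10(4.2) ≈ 4.35573e+06. V_9(4.2) ≈ 1.34141e+06. The 10-ball is larger.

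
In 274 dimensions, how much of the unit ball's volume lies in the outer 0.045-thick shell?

V(inner)/V(outer) = ((1-0.045)/1)^274 ≈ 3.318e-06, so the shell fraction is 0.9999966816.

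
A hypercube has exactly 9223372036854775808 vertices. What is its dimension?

2^n = 9223372036854775808 ⇒ n = log_2(9223372036854775808) = 63.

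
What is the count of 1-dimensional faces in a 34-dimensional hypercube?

f_1(34-cube) = (34 choose 1) · 2^33 = 292057776128.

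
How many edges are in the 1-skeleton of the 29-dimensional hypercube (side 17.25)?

An n-cube has n·2^(n-1) edges. With n = 29: 29·268435456 = 7784628224.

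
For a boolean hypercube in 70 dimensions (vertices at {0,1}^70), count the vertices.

Number of vertices = 2^70 = 1180591620717411303424.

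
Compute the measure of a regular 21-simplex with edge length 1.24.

V = (1.24^21 / 21!) · √((21+1) / 2^21) ≈ 5.80641e-21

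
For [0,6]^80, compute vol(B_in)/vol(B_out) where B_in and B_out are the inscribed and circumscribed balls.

V_in / V_out = (r_in/r_out)^80 = (1/√80)^80 = 80^(-80/2) ≈ 7.52316e-77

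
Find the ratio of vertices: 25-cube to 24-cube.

The 25-cube has 2^25 = 33554432 vertices. The 24-cube has 2^24 = 16777216 vertices. Ratio: 33554432/16777216 = 2.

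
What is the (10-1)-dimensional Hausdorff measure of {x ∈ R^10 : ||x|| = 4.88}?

S_10(4.88) = 2·π^(10/2)·(4.88)^9 / Γ(10/2) ≈ 4.00264e+07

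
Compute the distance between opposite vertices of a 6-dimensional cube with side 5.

d = √(5² + 5² + ... + 5²) [6 terms] = √(6·5²) = 5√6 ≈ 12.2474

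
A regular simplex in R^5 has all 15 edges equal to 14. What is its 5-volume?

Volume = 14^5 · √(6/2^5) / 5! ≈ 1940.71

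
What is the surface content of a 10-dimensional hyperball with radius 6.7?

S_10(6.7) = 2·π^(10/2)·(6.7)^9 / Γ(10/2) ≈ 6.93811e+08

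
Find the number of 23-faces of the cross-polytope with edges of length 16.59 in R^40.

f_23(40-orthoplex) = 2^24 · (40 choose 24) = 1054483285436006400.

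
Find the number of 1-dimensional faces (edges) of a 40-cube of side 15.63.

The 40-cube has n·2^(n-1) = 40·2^39 = 40·549755813888 = 21990232555520 edges.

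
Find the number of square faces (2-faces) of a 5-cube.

An n-cube has C(n,k)·2^(n-k) k-faces. Here C(5,2)·2^3 = 10·8 = 80.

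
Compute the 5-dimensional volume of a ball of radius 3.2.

V_5(3.2) = π^(5/2) · (3.2)^5 / Γ(5/2 + 1) ≈ 1766.23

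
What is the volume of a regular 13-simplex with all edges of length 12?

V_13 = √(14) · 12^13 / (13! · 2^(13/2)) ≈ 710.305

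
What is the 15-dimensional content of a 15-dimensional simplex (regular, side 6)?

Volume = 6^15 · √(16/2^15) / 15! ≈ 0.00794519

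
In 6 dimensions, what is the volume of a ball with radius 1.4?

The n-ball volume is π^(n/2)·r^n/Γ(n/2+1). With n=6, r=1.4: V ≈ 38.9105.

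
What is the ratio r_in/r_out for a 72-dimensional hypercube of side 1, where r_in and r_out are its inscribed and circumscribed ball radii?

r_in / r_out = (1/2) / (1√72/2) = 1/√72 ≈ 0.117851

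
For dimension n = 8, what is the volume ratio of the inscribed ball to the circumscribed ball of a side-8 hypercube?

V_in/V_out = n^(-n/2) = 8^(-8/2) ≈ 0.000244141.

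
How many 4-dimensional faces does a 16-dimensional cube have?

Number of 4-faces = C(16,4) · 2^(16-4) = 1820 · 4096 = 7454720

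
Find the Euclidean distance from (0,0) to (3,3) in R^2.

||(3,3,...,3)|| = √(2)·3 ≈ 4.24264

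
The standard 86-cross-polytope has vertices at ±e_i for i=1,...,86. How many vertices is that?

The 86-dimensional cross-polytope has 2n = 2·86 = 172 vertices.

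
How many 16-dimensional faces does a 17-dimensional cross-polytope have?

f_16(17-orthoplex) = 2^17 · (17 choose 17) = 131072.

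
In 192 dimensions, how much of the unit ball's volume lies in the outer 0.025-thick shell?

Shell fraction = 1 - (1-0.025)^192 ≈ 0.992257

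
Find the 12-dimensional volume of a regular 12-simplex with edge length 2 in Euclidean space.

For a regular n-simplex with edge a, V = (a^n / n!)·√((n+1)/2^n). With a=2, n=12: V ≈ 4.81742e-07.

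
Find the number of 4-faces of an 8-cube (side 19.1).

Choose 4 of 8 axes to span the face (C(8,4) = 70 ways), then fix each of the remaining 4 coordinates at one of its two extreme values (2^4 = 16 ways): 70·16 = 1120.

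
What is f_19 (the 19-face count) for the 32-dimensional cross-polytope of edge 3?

f_19(32-orthoplex) = 2^20 · (32 choose 20) = 236760952995840.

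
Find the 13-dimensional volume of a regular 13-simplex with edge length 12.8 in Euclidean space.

Volume = 12.8^13 · √(14/2^13) / 13! ≈ 1643.68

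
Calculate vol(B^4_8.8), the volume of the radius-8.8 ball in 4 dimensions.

The n-ball volume is π^(n/2)·r^n/Γ(n/2+1). With n=4, r=8.8: V ≈ 29593.8.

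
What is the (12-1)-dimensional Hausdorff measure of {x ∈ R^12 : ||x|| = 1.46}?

S = n·V_n(r)/r = 12·V_12(1.46)/1.46 (volume-to-surface relation), giving 1029.51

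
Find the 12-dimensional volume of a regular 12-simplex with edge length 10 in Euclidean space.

V_12 = √(13) · 10^12 / (12! · 2^(12/2)) ≈ 117.613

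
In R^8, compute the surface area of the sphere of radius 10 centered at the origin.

|∂B_8(10)| = 10000000·π^4/3 ≈ 3.24697e+08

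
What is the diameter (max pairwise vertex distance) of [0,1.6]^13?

Diagonal = √13 · 1.6 ≈ 5.76888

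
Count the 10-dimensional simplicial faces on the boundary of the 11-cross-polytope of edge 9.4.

Each 10-face is the convex hull of 11 vertices, one chosen as ±e_i from each of 11 distinct axes: 2^11·C(11,11) = 2048.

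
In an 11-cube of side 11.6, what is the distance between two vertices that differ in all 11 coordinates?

||(11.6,11.6,...,11.6)|| = √(11)·11.6 ≈ 38.4728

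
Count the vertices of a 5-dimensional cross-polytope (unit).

The vertices are ±e_1, ..., ±e_5, so there are 2·5 = 10.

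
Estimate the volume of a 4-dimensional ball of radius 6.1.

The n-ball volume is π^(n/2)·r^n/Γ(n/2+1). With n=4, r=6.1: V ≈ 6832.65.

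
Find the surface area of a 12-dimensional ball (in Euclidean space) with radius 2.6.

S = n·V_n(r)/r = 12·V_12(2.6)/2.6 (volume-to-surface relation), giving 588105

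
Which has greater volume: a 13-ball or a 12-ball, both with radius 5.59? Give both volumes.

V_13(5.59) ≈ 4.73909e+09. V_12(5.59) ≈ 1.24311e+09. The 13-ball is larger.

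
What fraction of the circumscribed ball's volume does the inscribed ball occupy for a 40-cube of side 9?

Volume scales as r^n, and r_in/r_out = 1/√40, giving (1/√40)^40 ≈ 9.09495e-33.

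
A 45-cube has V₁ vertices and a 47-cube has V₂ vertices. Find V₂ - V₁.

V₁ = 2^45 = 35184372088832. V₂ = 2^47 = 140737488355328. V₂ - V₁ = 105553116266496.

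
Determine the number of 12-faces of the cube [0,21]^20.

An n-cube has C(n,k)·2^(n-k) k-faces. Here C(20,12)·2^8 = 125970·256 = 32248320.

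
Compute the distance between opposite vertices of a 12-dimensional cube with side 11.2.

Diagonal = √12 · 11.2 ≈ 38.7979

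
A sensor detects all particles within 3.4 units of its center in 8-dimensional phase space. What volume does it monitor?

V_8(3.4) = π^(8/2) · (3.4)^8 / Γ(8/2 + 1) ≈ 72480.2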